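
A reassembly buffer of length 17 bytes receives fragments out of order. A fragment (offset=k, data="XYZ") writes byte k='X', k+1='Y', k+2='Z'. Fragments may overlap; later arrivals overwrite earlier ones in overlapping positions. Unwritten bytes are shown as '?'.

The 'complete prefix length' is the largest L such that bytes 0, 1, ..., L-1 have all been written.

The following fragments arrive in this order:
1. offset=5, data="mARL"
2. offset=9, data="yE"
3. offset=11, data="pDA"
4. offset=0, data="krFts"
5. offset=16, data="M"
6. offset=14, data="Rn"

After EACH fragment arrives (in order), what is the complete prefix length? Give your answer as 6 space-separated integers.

Fragment 1: offset=5 data="mARL" -> buffer=?????mARL???????? -> prefix_len=0
Fragment 2: offset=9 data="yE" -> buffer=?????mARLyE?????? -> prefix_len=0
Fragment 3: offset=11 data="pDA" -> buffer=?????mARLyEpDA??? -> prefix_len=0
Fragment 4: offset=0 data="krFts" -> buffer=krFtsmARLyEpDA??? -> prefix_len=14
Fragment 5: offset=16 data="M" -> buffer=krFtsmARLyEpDA??M -> prefix_len=14
Fragment 6: offset=14 data="Rn" -> buffer=krFtsmARLyEpDARnM -> prefix_len=17

Answer: 0 0 0 14 14 17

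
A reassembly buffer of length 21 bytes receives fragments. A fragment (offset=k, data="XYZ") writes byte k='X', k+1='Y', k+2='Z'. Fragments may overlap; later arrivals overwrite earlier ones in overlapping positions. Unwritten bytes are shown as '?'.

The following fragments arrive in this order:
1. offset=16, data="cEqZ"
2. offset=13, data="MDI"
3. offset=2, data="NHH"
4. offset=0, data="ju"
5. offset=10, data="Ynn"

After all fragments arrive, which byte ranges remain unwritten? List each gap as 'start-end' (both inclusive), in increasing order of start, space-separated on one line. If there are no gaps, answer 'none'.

Answer: 5-9 20-20

Derivation:
Fragment 1: offset=16 len=4
Fragment 2: offset=13 len=3
Fragment 3: offset=2 len=3
Fragment 4: offset=0 len=2
Fragment 5: offset=10 len=3
Gaps: 5-9 20-20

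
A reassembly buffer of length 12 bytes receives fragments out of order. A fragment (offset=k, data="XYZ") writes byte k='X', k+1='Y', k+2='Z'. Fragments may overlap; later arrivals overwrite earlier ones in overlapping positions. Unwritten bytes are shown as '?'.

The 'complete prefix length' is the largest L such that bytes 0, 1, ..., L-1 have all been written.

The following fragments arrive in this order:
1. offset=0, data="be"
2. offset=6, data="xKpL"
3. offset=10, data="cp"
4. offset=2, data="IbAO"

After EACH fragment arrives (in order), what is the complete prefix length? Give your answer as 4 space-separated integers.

Fragment 1: offset=0 data="be" -> buffer=be?????????? -> prefix_len=2
Fragment 2: offset=6 data="xKpL" -> buffer=be????xKpL?? -> prefix_len=2
Fragment 3: offset=10 data="cp" -> buffer=be????xKpLcp -> prefix_len=2
Fragment 4: offset=2 data="IbAO" -> buffer=beIbAOxKpLcp -> prefix_len=12

Answer: 2 2 2 12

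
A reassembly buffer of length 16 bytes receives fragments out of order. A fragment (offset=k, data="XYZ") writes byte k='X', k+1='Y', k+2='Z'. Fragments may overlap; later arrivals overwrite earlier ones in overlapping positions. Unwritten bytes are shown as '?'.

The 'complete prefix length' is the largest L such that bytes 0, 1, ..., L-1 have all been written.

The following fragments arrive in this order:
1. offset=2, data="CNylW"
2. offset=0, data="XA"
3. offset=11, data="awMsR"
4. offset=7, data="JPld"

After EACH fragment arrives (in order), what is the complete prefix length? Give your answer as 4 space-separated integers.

Answer: 0 7 7 16

Derivation:
Fragment 1: offset=2 data="CNylW" -> buffer=??CNylW????????? -> prefix_len=0
Fragment 2: offset=0 data="XA" -> buffer=XACNylW????????? -> prefix_len=7
Fragment 3: offset=11 data="awMsR" -> buffer=XACNylW????awMsR -> prefix_len=7
Fragment 4: offset=7 data="JPld" -> buffer=XACNylWJPldawMsR -> prefix_len=16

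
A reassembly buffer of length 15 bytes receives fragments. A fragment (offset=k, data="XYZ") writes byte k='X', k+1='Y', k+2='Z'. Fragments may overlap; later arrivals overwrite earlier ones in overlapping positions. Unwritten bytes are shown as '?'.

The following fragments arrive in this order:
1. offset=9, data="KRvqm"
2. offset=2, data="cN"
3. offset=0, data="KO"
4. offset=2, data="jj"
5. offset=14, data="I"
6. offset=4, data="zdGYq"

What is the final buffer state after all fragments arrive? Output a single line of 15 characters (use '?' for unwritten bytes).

Fragment 1: offset=9 data="KRvqm" -> buffer=?????????KRvqm?
Fragment 2: offset=2 data="cN" -> buffer=??cN?????KRvqm?
Fragment 3: offset=0 data="KO" -> buffer=KOcN?????KRvqm?
Fragment 4: offset=2 data="jj" -> buffer=KOjj?????KRvqm?
Fragment 5: offset=14 data="I" -> buffer=KOjj?????KRvqmI
Fragment 6: offset=4 data="zdGYq" -> buffer=KOjjzdGYqKRvqmI

Answer: KOjjzdGYqKRvqmI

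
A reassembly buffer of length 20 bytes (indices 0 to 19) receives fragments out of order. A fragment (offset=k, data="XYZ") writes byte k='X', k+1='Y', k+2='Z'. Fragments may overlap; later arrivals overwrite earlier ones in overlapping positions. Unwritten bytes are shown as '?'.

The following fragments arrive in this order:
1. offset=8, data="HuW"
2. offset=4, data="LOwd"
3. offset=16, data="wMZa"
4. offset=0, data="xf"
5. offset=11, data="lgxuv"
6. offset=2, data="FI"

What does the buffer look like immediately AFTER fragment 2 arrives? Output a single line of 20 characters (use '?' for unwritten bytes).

Answer: ????LOwdHuW?????????

Derivation:
Fragment 1: offset=8 data="HuW" -> buffer=????????HuW?????????
Fragment 2: offset=4 data="LOwd" -> buffer=????LOwdHuW?????????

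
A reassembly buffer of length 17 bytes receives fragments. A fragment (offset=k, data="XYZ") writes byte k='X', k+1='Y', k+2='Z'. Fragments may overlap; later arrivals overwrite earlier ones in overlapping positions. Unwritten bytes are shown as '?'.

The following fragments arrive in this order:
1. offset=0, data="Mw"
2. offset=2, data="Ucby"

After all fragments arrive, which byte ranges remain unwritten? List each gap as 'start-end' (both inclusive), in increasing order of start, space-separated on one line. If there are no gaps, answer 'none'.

Answer: 6-16

Derivation:
Fragment 1: offset=0 len=2
Fragment 2: offset=2 len=4
Gaps: 6-16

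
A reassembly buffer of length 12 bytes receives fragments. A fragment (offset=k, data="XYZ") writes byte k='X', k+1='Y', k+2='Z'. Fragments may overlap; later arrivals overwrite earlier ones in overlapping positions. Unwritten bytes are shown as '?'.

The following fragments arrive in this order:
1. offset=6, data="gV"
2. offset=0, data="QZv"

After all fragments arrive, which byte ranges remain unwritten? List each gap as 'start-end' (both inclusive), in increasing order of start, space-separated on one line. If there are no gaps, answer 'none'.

Fragment 1: offset=6 len=2
Fragment 2: offset=0 len=3
Gaps: 3-5 8-11

Answer: 3-5 8-11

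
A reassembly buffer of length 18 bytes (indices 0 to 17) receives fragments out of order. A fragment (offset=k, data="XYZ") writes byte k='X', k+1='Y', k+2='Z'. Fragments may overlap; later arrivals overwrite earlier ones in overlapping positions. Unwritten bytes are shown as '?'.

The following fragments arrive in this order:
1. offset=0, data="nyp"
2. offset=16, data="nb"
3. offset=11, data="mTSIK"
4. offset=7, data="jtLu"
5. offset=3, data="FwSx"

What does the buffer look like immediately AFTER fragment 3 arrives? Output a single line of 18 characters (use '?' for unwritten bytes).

Answer: nyp????????mTSIKnb

Derivation:
Fragment 1: offset=0 data="nyp" -> buffer=nyp???????????????
Fragment 2: offset=16 data="nb" -> buffer=nyp?????????????nb
Fragment 3: offset=11 data="mTSIK" -> buffer=nyp????????mTSIKnb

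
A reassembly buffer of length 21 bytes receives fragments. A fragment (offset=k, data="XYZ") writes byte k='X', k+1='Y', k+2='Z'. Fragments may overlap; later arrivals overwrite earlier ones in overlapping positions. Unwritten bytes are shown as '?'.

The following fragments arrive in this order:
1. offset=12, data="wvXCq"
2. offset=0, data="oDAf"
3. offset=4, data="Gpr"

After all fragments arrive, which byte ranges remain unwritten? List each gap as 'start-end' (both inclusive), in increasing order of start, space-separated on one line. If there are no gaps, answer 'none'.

Fragment 1: offset=12 len=5
Fragment 2: offset=0 len=4
Fragment 3: offset=4 len=3
Gaps: 7-11 17-20

Answer: 7-11 17-20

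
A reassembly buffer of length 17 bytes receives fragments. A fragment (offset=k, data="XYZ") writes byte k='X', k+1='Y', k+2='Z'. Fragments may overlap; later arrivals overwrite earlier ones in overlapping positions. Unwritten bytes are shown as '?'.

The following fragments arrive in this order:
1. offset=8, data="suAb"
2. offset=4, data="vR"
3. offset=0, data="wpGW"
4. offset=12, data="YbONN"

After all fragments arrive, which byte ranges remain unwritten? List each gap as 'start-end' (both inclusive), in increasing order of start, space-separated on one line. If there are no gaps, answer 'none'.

Answer: 6-7

Derivation:
Fragment 1: offset=8 len=4
Fragment 2: offset=4 len=2
Fragment 3: offset=0 len=4
Fragment 4: offset=12 len=5
Gaps: 6-7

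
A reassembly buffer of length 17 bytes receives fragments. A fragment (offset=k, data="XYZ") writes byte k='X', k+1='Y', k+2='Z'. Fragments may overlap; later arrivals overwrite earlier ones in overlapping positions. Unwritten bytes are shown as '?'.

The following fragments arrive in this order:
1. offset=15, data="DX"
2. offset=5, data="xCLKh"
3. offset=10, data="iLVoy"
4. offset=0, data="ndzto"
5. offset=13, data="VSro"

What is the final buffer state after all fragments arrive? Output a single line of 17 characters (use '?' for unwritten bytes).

Fragment 1: offset=15 data="DX" -> buffer=???????????????DX
Fragment 2: offset=5 data="xCLKh" -> buffer=?????xCLKh?????DX
Fragment 3: offset=10 data="iLVoy" -> buffer=?????xCLKhiLVoyDX
Fragment 4: offset=0 data="ndzto" -> buffer=ndztoxCLKhiLVoyDX
Fragment 5: offset=13 data="VSro" -> buffer=ndztoxCLKhiLVVSro

Answer: ndztoxCLKhiLVVSro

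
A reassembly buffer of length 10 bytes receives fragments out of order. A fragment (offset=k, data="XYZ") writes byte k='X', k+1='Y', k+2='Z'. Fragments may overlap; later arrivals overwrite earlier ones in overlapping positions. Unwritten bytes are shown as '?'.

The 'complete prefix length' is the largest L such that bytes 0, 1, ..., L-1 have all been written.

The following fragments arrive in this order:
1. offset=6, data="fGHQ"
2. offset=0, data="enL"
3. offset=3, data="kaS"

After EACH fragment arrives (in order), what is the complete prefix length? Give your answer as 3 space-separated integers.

Answer: 0 3 10

Derivation:
Fragment 1: offset=6 data="fGHQ" -> buffer=??????fGHQ -> prefix_len=0
Fragment 2: offset=0 data="enL" -> buffer=enL???fGHQ -> prefix_len=3
Fragment 3: offset=3 data="kaS" -> buffer=enLkaSfGHQ -> prefix_len=10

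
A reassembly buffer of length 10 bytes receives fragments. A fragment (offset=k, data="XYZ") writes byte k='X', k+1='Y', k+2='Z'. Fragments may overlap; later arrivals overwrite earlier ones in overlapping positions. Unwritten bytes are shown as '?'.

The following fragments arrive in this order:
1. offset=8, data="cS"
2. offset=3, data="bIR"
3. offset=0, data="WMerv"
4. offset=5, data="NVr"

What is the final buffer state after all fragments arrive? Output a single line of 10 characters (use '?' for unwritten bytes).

Fragment 1: offset=8 data="cS" -> buffer=????????cS
Fragment 2: offset=3 data="bIR" -> buffer=???bIR??cS
Fragment 3: offset=0 data="WMerv" -> buffer=WMervR??cS
Fragment 4: offset=5 data="NVr" -> buffer=WMervNVrcS

Answer: WMervNVrcS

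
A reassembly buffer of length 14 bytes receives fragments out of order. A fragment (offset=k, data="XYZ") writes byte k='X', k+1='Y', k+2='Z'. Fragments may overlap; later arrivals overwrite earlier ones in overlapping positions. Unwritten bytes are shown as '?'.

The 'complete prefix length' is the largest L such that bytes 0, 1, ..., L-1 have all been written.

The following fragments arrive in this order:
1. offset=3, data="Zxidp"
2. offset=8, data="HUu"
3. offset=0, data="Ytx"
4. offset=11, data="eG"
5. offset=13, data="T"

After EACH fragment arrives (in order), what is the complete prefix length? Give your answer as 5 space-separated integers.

Answer: 0 0 11 13 14

Derivation:
Fragment 1: offset=3 data="Zxidp" -> buffer=???Zxidp?????? -> prefix_len=0
Fragment 2: offset=8 data="HUu" -> buffer=???ZxidpHUu??? -> prefix_len=0
Fragment 3: offset=0 data="Ytx" -> buffer=YtxZxidpHUu??? -> prefix_len=11
Fragment 4: offset=11 data="eG" -> buffer=YtxZxidpHUueG? -> prefix_len=13
Fragment 5: offset=13 data="T" -> buffer=YtxZxidpHUueGT -> prefix_len=14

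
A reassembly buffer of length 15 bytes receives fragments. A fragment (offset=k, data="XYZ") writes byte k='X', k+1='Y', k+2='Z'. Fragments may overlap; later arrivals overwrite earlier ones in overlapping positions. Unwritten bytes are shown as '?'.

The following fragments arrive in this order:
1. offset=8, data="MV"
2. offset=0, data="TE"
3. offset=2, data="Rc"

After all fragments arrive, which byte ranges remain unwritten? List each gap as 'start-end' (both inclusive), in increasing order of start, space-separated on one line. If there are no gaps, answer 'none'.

Answer: 4-7 10-14

Derivation:
Fragment 1: offset=8 len=2
Fragment 2: offset=0 len=2
Fragment 3: offset=2 len=2
Gaps: 4-7 10-14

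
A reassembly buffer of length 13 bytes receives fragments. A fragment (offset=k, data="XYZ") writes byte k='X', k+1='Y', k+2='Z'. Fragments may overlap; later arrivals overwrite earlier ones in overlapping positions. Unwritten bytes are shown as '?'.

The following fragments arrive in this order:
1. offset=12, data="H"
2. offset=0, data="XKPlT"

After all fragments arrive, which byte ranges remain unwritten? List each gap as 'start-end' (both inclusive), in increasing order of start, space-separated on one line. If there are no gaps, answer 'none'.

Fragment 1: offset=12 len=1
Fragment 2: offset=0 len=5
Gaps: 5-11

Answer: 5-11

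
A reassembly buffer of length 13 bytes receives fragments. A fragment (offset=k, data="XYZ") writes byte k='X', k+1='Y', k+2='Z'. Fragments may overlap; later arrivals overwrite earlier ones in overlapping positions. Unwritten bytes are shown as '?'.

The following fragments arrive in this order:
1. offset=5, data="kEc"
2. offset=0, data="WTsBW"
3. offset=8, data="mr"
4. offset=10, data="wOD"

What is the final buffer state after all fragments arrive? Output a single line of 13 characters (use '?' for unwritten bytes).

Fragment 1: offset=5 data="kEc" -> buffer=?????kEc?????
Fragment 2: offset=0 data="WTsBW" -> buffer=WTsBWkEc?????
Fragment 3: offset=8 data="mr" -> buffer=WTsBWkEcmr???
Fragment 4: offset=10 data="wOD" -> buffer=WTsBWkEcmrwOD

Answer: WTsBWkEcmrwOD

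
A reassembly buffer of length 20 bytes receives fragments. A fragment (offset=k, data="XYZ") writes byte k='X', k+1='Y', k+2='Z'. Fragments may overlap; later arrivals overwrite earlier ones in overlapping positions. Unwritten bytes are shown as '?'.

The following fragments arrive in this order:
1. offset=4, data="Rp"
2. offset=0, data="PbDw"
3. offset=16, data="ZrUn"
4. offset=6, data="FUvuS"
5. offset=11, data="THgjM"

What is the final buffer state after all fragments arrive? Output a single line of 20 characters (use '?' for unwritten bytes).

Answer: PbDwRpFUvuSTHgjMZrUn

Derivation:
Fragment 1: offset=4 data="Rp" -> buffer=????Rp??????????????
Fragment 2: offset=0 data="PbDw" -> buffer=PbDwRp??????????????
Fragment 3: offset=16 data="ZrUn" -> buffer=PbDwRp??????????ZrUn
Fragment 4: offset=6 data="FUvuS" -> buffer=PbDwRpFUvuS?????ZrUn
Fragment 5: offset=11 data="THgjM" -> buffer=PbDwRpFUvuSTHgjMZrUn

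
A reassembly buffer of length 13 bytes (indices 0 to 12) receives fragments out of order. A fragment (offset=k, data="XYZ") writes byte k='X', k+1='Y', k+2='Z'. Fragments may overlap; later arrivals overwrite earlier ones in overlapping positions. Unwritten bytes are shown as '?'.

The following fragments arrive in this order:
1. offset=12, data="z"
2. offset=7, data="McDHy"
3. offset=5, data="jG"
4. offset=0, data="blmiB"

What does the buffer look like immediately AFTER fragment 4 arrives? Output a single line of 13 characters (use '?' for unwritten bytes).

Fragment 1: offset=12 data="z" -> buffer=????????????z
Fragment 2: offset=7 data="McDHy" -> buffer=???????McDHyz
Fragment 3: offset=5 data="jG" -> buffer=?????jGMcDHyz
Fragment 4: offset=0 data="blmiB" -> buffer=blmiBjGMcDHyz

Answer: blmiBjGMcDHyz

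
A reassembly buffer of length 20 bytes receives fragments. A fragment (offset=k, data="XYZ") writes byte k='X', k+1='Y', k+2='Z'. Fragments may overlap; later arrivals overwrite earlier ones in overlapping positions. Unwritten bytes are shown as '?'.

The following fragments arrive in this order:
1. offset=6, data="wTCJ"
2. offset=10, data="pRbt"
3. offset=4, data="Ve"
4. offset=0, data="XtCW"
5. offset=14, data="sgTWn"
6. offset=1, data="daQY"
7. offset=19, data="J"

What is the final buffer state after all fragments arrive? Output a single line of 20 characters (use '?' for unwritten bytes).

Answer: XdaQYewTCJpRbtsgTWnJ

Derivation:
Fragment 1: offset=6 data="wTCJ" -> buffer=??????wTCJ??????????
Fragment 2: offset=10 data="pRbt" -> buffer=??????wTCJpRbt??????
Fragment 3: offset=4 data="Ve" -> buffer=????VewTCJpRbt??????
Fragment 4: offset=0 data="XtCW" -> buffer=XtCWVewTCJpRbt??????
Fragment 5: offset=14 data="sgTWn" -> buffer=XtCWVewTCJpRbtsgTWn?
Fragment 6: offset=1 data="daQY" -> buffer=XdaQYewTCJpRbtsgTWn?
Fragment 7: offset=19 data="J" -> buffer=XdaQYewTCJpRbtsgTWnJ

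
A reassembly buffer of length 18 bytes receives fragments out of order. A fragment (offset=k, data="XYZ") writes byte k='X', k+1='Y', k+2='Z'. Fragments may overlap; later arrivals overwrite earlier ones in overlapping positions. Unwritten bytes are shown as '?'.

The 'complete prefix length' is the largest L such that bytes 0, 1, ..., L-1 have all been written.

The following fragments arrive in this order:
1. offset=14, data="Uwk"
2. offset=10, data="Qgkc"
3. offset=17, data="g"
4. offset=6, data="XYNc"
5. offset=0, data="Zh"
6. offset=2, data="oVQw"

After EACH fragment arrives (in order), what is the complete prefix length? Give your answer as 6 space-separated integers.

Fragment 1: offset=14 data="Uwk" -> buffer=??????????????Uwk? -> prefix_len=0
Fragment 2: offset=10 data="Qgkc" -> buffer=??????????QgkcUwk? -> prefix_len=0
Fragment 3: offset=17 data="g" -> buffer=??????????QgkcUwkg -> prefix_len=0
Fragment 4: offset=6 data="XYNc" -> buffer=??????XYNcQgkcUwkg -> prefix_len=0
Fragment 5: offset=0 data="Zh" -> buffer=Zh????XYNcQgkcUwkg -> prefix_len=2
Fragment 6: offset=2 data="oVQw" -> buffer=ZhoVQwXYNcQgkcUwkg -> prefix_len=18

Answer: 0 0 0 0 2 18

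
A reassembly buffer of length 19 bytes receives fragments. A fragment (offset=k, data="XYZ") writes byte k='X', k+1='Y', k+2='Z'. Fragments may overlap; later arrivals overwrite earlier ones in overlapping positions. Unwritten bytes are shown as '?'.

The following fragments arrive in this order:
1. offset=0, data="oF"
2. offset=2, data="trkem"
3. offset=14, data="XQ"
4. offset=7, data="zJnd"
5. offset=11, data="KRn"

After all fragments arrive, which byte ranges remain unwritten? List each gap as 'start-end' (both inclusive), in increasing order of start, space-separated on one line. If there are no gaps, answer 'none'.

Answer: 16-18

Derivation:
Fragment 1: offset=0 len=2
Fragment 2: offset=2 len=5
Fragment 3: offset=14 len=2
Fragment 4: offset=7 len=4
Fragment 5: offset=11 len=3
Gaps: 16-18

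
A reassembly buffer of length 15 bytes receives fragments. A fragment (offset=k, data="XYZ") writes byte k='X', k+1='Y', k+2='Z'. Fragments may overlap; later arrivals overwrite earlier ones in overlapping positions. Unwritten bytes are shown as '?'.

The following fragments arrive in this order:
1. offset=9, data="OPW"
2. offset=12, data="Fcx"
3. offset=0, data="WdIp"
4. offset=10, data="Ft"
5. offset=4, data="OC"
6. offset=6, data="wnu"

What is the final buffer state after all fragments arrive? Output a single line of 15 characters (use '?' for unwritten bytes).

Fragment 1: offset=9 data="OPW" -> buffer=?????????OPW???
Fragment 2: offset=12 data="Fcx" -> buffer=?????????OPWFcx
Fragment 3: offset=0 data="WdIp" -> buffer=WdIp?????OPWFcx
Fragment 4: offset=10 data="Ft" -> buffer=WdIp?????OFtFcx
Fragment 5: offset=4 data="OC" -> buffer=WdIpOC???OFtFcx
Fragment 6: offset=6 data="wnu" -> buffer=WdIpOCwnuOFtFcx

Answer: WdIpOCwnuOFtFcx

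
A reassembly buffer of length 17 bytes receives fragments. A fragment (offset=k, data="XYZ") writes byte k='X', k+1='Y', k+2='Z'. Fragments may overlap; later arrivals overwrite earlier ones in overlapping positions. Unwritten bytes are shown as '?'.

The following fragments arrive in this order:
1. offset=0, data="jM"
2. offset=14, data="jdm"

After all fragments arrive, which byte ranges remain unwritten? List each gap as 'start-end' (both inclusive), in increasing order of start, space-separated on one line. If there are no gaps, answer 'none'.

Answer: 2-13

Derivation:
Fragment 1: offset=0 len=2
Fragment 2: offset=14 len=3
Gaps: 2-13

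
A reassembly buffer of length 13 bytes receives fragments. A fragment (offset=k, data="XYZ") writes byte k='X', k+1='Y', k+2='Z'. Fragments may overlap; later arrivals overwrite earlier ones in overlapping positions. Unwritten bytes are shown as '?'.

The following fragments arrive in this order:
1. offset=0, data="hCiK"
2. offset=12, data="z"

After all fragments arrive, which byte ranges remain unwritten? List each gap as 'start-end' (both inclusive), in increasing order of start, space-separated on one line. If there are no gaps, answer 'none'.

Fragment 1: offset=0 len=4
Fragment 2: offset=12 len=1
Gaps: 4-11

Answer: 4-11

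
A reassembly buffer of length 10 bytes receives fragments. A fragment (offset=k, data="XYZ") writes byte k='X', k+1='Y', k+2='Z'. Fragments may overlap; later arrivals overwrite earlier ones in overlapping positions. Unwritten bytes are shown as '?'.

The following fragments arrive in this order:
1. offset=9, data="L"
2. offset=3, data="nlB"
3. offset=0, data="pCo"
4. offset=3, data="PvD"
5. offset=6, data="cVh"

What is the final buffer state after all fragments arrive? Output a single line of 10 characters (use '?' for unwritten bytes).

Answer: pCoPvDcVhL

Derivation:
Fragment 1: offset=9 data="L" -> buffer=?????????L
Fragment 2: offset=3 data="nlB" -> buffer=???nlB???L
Fragment 3: offset=0 data="pCo" -> buffer=pConlB???L
Fragment 4: offset=3 data="PvD" -> buffer=pCoPvD???L
Fragment 5: offset=6 data="cVh" -> buffer=pCoPvDcVhL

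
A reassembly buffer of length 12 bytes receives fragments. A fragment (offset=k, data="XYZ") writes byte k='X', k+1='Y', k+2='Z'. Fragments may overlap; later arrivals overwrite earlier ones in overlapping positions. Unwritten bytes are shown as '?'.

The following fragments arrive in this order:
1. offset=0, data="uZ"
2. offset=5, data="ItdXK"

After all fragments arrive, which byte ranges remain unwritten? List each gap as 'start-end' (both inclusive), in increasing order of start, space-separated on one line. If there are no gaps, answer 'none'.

Answer: 2-4 10-11

Derivation:
Fragment 1: offset=0 len=2
Fragment 2: offset=5 len=5
Gaps: 2-4 10-11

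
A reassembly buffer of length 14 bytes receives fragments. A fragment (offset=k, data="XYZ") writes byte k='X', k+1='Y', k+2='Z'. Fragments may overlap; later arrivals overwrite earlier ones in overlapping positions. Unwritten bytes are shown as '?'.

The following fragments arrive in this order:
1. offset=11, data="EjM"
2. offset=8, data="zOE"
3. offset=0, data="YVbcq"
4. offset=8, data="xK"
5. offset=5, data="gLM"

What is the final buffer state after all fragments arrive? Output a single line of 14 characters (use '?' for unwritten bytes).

Answer: YVbcqgLMxKEEjM

Derivation:
Fragment 1: offset=11 data="EjM" -> buffer=???????????EjM
Fragment 2: offset=8 data="zOE" -> buffer=????????zOEEjM
Fragment 3: offset=0 data="YVbcq" -> buffer=YVbcq???zOEEjM
Fragment 4: offset=8 data="xK" -> buffer=YVbcq???xKEEjM
Fragment 5: offset=5 data="gLM" -> buffer=YVbcqgLMxKEEjM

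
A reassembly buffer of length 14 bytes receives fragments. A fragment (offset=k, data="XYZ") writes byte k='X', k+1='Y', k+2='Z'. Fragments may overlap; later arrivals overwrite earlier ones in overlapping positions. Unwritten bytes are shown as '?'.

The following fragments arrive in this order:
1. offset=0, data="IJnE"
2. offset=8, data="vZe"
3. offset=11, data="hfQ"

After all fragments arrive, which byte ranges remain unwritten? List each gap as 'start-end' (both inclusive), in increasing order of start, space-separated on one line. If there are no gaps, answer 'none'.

Fragment 1: offset=0 len=4
Fragment 2: offset=8 len=3
Fragment 3: offset=11 len=3
Gaps: 4-7

Answer: 4-7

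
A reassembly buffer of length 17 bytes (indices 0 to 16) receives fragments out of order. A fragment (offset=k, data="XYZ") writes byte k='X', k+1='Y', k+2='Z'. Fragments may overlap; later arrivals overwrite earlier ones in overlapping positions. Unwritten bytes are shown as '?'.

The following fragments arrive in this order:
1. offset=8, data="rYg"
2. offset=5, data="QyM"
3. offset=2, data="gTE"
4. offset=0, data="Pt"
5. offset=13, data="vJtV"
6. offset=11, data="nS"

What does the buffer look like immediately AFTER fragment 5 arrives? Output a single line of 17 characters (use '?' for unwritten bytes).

Answer: PtgTEQyMrYg??vJtV

Derivation:
Fragment 1: offset=8 data="rYg" -> buffer=????????rYg??????
Fragment 2: offset=5 data="QyM" -> buffer=?????QyMrYg??????
Fragment 3: offset=2 data="gTE" -> buffer=??gTEQyMrYg??????
Fragment 4: offset=0 data="Pt" -> buffer=PtgTEQyMrYg??????
Fragment 5: offset=13 data="vJtV" -> buffer=PtgTEQyMrYg??vJtV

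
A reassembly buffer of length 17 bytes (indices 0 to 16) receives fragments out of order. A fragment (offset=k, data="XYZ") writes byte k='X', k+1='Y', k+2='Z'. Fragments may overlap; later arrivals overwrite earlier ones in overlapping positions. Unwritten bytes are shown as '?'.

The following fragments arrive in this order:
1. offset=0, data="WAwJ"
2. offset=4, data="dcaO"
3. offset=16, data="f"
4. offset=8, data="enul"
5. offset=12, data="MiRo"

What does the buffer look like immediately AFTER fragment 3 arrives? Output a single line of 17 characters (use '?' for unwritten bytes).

Answer: WAwJdcaO????????f

Derivation:
Fragment 1: offset=0 data="WAwJ" -> buffer=WAwJ?????????????
Fragment 2: offset=4 data="dcaO" -> buffer=WAwJdcaO?????????
Fragment 3: offset=16 data="f" -> buffer=WAwJdcaO????????f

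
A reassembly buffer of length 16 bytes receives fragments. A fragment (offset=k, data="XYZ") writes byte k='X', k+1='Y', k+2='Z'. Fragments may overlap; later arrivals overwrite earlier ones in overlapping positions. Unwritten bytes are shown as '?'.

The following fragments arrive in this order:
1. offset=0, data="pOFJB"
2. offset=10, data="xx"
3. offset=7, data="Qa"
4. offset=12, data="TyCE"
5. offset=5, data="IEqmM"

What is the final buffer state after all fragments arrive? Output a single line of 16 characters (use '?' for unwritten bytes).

Fragment 1: offset=0 data="pOFJB" -> buffer=pOFJB???????????
Fragment 2: offset=10 data="xx" -> buffer=pOFJB?????xx????
Fragment 3: offset=7 data="Qa" -> buffer=pOFJB??Qa?xx????
Fragment 4: offset=12 data="TyCE" -> buffer=pOFJB??Qa?xxTyCE
Fragment 5: offset=5 data="IEqmM" -> buffer=pOFJBIEqmMxxTyCE

Answer: pOFJBIEqmMxxTyCE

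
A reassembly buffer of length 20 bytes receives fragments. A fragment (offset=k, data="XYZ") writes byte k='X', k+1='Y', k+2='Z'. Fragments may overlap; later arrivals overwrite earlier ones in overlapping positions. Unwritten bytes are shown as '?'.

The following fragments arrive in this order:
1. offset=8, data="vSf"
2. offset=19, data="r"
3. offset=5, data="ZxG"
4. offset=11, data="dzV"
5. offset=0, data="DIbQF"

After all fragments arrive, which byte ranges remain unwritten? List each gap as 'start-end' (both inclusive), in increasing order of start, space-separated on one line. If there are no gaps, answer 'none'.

Fragment 1: offset=8 len=3
Fragment 2: offset=19 len=1
Fragment 3: offset=5 len=3
Fragment 4: offset=11 len=3
Fragment 5: offset=0 len=5
Gaps: 14-18

Answer: 14-18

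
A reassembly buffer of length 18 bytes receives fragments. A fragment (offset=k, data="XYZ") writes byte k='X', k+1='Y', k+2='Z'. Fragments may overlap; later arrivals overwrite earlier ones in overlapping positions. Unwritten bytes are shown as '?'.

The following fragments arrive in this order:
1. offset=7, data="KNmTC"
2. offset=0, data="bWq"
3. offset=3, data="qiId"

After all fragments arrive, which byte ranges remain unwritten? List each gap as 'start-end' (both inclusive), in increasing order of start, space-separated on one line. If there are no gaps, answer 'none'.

Answer: 12-17

Derivation:
Fragment 1: offset=7 len=5
Fragment 2: offset=0 len=3
Fragment 3: offset=3 len=4
Gaps: 12-17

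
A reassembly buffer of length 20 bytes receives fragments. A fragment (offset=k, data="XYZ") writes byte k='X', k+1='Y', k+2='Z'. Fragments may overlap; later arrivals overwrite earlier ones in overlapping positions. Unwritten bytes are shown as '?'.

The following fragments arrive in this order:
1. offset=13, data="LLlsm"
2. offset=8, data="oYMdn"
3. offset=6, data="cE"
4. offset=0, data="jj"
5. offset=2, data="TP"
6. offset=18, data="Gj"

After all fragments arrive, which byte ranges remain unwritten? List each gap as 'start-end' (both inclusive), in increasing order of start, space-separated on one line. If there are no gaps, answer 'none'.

Fragment 1: offset=13 len=5
Fragment 2: offset=8 len=5
Fragment 3: offset=6 len=2
Fragment 4: offset=0 len=2
Fragment 5: offset=2 len=2
Fragment 6: offset=18 len=2
Gaps: 4-5

Answer: 4-5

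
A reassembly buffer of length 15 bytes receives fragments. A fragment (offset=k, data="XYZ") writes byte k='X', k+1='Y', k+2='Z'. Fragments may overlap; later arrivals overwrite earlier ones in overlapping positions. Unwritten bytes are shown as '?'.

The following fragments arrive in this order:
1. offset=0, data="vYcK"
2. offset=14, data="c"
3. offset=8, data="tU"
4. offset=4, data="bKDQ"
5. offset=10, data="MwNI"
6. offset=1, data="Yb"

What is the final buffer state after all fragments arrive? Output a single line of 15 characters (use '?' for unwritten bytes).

Answer: vYbKbKDQtUMwNIc

Derivation:
Fragment 1: offset=0 data="vYcK" -> buffer=vYcK???????????
Fragment 2: offset=14 data="c" -> buffer=vYcK??????????c
Fragment 3: offset=8 data="tU" -> buffer=vYcK????tU????c
Fragment 4: offset=4 data="bKDQ" -> buffer=vYcKbKDQtU????c
Fragment 5: offset=10 data="MwNI" -> buffer=vYcKbKDQtUMwNIc
Fragment 6: offset=1 data="Yb" -> buffer=vYbKbKDQtUMwNIc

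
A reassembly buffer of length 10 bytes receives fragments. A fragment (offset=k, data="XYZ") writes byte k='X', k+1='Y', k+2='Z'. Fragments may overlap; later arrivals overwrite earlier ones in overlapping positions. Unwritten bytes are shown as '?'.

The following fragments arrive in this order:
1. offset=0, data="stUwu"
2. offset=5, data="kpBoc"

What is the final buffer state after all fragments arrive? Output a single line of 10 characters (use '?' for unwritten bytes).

Answer: stUwukpBoc

Derivation:
Fragment 1: offset=0 data="stUwu" -> buffer=stUwu?????
Fragment 2: offset=5 data="kpBoc" -> buffer=stUwukpBoc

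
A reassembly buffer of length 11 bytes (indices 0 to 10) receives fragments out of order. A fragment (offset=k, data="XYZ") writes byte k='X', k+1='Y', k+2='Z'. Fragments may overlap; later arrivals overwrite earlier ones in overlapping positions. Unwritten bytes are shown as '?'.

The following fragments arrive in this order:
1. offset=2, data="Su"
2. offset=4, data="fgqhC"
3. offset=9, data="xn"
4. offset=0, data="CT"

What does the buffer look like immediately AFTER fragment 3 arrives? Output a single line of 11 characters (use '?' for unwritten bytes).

Fragment 1: offset=2 data="Su" -> buffer=??Su???????
Fragment 2: offset=4 data="fgqhC" -> buffer=??SufgqhC??
Fragment 3: offset=9 data="xn" -> buffer=??SufgqhCxn

Answer: ??SufgqhCxn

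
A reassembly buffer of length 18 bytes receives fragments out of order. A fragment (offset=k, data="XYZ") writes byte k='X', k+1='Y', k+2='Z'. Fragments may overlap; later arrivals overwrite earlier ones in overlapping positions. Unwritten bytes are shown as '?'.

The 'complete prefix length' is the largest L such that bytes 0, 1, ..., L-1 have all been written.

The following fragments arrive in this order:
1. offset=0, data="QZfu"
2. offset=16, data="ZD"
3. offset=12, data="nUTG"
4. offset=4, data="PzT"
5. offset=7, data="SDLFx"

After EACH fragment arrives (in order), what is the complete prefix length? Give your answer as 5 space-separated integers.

Fragment 1: offset=0 data="QZfu" -> buffer=QZfu?????????????? -> prefix_len=4
Fragment 2: offset=16 data="ZD" -> buffer=QZfu????????????ZD -> prefix_len=4
Fragment 3: offset=12 data="nUTG" -> buffer=QZfu????????nUTGZD -> prefix_len=4
Fragment 4: offset=4 data="PzT" -> buffer=QZfuPzT?????nUTGZD -> prefix_len=7
Fragment 5: offset=7 data="SDLFx" -> buffer=QZfuPzTSDLFxnUTGZD -> prefix_len=18

Answer: 4 4 4 7 18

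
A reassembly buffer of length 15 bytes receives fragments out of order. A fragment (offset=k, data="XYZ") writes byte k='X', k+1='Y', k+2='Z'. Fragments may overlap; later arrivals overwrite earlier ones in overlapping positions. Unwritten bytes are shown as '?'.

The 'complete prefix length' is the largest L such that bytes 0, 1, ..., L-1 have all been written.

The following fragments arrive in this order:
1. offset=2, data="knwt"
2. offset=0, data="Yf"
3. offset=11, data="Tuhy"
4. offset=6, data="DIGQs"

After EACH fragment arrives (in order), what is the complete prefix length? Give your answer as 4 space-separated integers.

Fragment 1: offset=2 data="knwt" -> buffer=??knwt????????? -> prefix_len=0
Fragment 2: offset=0 data="Yf" -> buffer=Yfknwt????????? -> prefix_len=6
Fragment 3: offset=11 data="Tuhy" -> buffer=Yfknwt?????Tuhy -> prefix_len=6
Fragment 4: offset=6 data="DIGQs" -> buffer=YfknwtDIGQsTuhy -> prefix_len=15

Answer: 0 6 6 15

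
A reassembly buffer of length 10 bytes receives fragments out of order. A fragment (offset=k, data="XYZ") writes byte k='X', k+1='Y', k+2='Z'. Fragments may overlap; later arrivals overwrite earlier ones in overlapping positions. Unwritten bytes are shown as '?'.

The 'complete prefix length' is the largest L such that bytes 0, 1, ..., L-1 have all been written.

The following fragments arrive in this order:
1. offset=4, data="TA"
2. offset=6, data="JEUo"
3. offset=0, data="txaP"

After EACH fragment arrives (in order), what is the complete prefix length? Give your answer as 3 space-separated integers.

Answer: 0 0 10

Derivation:
Fragment 1: offset=4 data="TA" -> buffer=????TA???? -> prefix_len=0
Fragment 2: offset=6 data="JEUo" -> buffer=????TAJEUo -> prefix_len=0
Fragment 3: offset=0 data="txaP" -> buffer=txaPTAJEUo -> prefix_len=10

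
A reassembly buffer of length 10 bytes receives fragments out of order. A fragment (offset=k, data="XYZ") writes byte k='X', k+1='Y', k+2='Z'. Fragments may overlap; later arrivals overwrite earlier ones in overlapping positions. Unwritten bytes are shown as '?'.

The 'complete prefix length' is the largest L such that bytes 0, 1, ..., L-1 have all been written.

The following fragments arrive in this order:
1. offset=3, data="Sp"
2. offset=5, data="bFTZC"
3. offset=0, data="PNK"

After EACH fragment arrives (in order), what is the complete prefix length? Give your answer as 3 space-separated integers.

Answer: 0 0 10

Derivation:
Fragment 1: offset=3 data="Sp" -> buffer=???Sp????? -> prefix_len=0
Fragment 2: offset=5 data="bFTZC" -> buffer=???SpbFTZC -> prefix_len=0
Fragment 3: offset=0 data="PNK" -> buffer=PNKSpbFTZC -> prefix_len=10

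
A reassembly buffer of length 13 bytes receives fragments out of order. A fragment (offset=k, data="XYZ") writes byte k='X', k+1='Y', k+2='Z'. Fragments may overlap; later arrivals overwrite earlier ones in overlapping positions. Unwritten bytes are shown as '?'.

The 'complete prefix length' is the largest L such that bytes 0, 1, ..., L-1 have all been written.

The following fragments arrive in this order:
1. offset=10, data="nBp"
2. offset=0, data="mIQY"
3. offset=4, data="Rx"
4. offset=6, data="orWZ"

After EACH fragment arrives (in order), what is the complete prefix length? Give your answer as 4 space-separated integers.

Answer: 0 4 6 13

Derivation:
Fragment 1: offset=10 data="nBp" -> buffer=??????????nBp -> prefix_len=0
Fragment 2: offset=0 data="mIQY" -> buffer=mIQY??????nBp -> prefix_len=4
Fragment 3: offset=4 data="Rx" -> buffer=mIQYRx????nBp -> prefix_len=6
Fragment 4: offset=6 data="orWZ" -> buffer=mIQYRxorWZnBp -> prefix_len=13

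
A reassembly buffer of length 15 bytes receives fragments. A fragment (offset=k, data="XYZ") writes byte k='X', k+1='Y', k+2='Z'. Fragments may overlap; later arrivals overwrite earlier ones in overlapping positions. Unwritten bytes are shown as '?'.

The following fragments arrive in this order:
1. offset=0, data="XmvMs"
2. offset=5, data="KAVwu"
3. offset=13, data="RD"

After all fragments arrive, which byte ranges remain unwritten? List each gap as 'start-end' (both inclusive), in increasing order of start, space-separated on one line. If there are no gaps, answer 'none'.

Answer: 10-12

Derivation:
Fragment 1: offset=0 len=5
Fragment 2: offset=5 len=5
Fragment 3: offset=13 len=2
Gaps: 10-12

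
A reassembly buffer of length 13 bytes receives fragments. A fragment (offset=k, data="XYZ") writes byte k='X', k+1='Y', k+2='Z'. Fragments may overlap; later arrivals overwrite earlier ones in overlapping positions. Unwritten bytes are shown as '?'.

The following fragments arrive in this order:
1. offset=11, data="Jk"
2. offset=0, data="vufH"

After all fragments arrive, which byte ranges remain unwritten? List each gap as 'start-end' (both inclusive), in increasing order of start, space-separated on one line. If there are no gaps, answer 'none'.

Fragment 1: offset=11 len=2
Fragment 2: offset=0 len=4
Gaps: 4-10

Answer: 4-10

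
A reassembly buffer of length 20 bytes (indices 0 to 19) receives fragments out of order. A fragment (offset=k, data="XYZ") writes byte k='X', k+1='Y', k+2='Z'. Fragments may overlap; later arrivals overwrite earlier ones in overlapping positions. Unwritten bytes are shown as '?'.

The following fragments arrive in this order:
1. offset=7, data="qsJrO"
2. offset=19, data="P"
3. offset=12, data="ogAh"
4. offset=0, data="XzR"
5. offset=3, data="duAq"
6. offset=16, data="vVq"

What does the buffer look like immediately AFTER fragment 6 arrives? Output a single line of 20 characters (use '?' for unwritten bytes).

Fragment 1: offset=7 data="qsJrO" -> buffer=???????qsJrO????????
Fragment 2: offset=19 data="P" -> buffer=???????qsJrO???????P
Fragment 3: offset=12 data="ogAh" -> buffer=???????qsJrOogAh???P
Fragment 4: offset=0 data="XzR" -> buffer=XzR????qsJrOogAh???P
Fragment 5: offset=3 data="duAq" -> buffer=XzRduAqqsJrOogAh???P
Fragment 6: offset=16 data="vVq" -> buffer=XzRduAqqsJrOogAhvVqP

Answer: XzRduAqqsJrOogAhvVqP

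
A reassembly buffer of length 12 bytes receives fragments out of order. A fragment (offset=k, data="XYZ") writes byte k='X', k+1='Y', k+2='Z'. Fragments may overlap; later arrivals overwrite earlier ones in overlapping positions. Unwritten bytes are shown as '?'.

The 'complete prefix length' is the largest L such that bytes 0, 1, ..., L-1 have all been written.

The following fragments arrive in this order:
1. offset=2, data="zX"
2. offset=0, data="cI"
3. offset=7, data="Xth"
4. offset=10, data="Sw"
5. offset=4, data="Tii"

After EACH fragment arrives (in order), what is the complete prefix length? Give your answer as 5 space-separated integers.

Answer: 0 4 4 4 12

Derivation:
Fragment 1: offset=2 data="zX" -> buffer=??zX???????? -> prefix_len=0
Fragment 2: offset=0 data="cI" -> buffer=cIzX???????? -> prefix_len=4
Fragment 3: offset=7 data="Xth" -> buffer=cIzX???Xth?? -> prefix_len=4
Fragment 4: offset=10 data="Sw" -> buffer=cIzX???XthSw -> prefix_len=4
Fragment 5: offset=4 data="Tii" -> buffer=cIzXTiiXthSw -> prefix_len=12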